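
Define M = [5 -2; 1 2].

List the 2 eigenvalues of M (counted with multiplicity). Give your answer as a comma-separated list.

3, 4

det(M - λI) = (5 - λ)(2 - λ) - (-2)·(1) = λ^2 - 7λ + 12.
This factors as (λ - 3)·(λ - 4) = 0.
Eigenvalues: 3, 4.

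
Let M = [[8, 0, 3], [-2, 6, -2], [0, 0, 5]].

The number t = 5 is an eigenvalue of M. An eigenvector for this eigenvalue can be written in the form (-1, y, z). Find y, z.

We need (M - 5I)v = 0.
M - 5I = [[3, 0, 3], [-2, 1, -2], [0, 0, 0]].
Row 1: (3)·-1 + (0)·y + (3)·z = 0
Row 2: (-2)·-1 + (1)·y + (-2)·z = 0
Row 3: (0)·-1 + (0)·y + (0)·z = 0
Solving gives y = 0, z = 1.
Check: M·(-1, 0, 1) = (-5, 0, 5) = 5·(-1, 0, 1).

0, 1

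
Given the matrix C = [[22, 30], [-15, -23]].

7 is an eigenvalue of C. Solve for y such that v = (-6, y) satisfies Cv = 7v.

3

We need (C - 7I)v = 0.
C - 7I = [[15, 30], [-15, -30]].
Row 1: (15)·-6 + (30)·y = 0
Row 2: (-15)·-6 + (-30)·y = 0
Solving gives y = 3.
Check: C·(-6, 3) = (-42, 21) = 7·(-6, 3).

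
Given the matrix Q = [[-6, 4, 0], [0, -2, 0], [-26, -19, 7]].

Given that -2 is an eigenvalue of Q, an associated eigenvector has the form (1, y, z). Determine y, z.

1, 5

We need (Q + 2I)v = 0.
Q + 2I = [[-4, 4, 0], [0, 0, 0], [-26, -19, 9]].
Row 1: (-4)·1 + (4)·y + (0)·z = 0
Row 2: (0)·1 + (0)·y + (0)·z = 0
Row 3: (-26)·1 + (-19)·y + (9)·z = 0
Solving gives y = 1, z = 5.
Check: Q·(1, 1, 5) = (-2, -2, -10) = -2·(1, 1, 5).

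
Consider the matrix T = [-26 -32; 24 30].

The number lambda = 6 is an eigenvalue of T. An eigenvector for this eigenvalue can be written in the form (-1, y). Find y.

1

We need (T - 6I)v = 0.
T - 6I = [[-32, -32], [24, 24]].
Row 1: (-32)·-1 + (-32)·y = 0
Row 2: (24)·-1 + (24)·y = 0
Solving gives y = 1.
Check: T·(-1, 1) = (-6, 6) = 6·(-1, 1).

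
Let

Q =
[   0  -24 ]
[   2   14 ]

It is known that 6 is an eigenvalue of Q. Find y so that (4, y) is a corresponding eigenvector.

-1

We need (Q - 6I)v = 0.
Q - 6I = [[-6, -24], [2, 8]].
Row 1: (-6)·4 + (-24)·y = 0
Row 2: (2)·4 + (8)·y = 0
Solving gives y = -1.
Check: Q·(4, -1) = (24, -6) = 6·(4, -1).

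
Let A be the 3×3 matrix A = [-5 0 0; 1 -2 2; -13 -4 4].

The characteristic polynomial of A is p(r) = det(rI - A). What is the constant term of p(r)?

0

p(r) = r^3 + 3r^2 - 10r.
The constant term is 0.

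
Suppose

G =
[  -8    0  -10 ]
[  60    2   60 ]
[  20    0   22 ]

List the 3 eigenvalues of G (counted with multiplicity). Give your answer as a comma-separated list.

The characteristic polynomial is p(μ) = det(μI - G).
Cofactor expansion gives p(μ) = μ^3 - 16μ^2 + 52μ - 48.
Since p(2) = 0, μ = 2 is a root.
Factor out (μ - 2): p(μ) = (μ - 2)·(μ^2 - 14μ + 24).
The quadratic factors as (μ - 2)·(μ - 12).
Eigenvalues: 2, 2, 12.

2, 2, 12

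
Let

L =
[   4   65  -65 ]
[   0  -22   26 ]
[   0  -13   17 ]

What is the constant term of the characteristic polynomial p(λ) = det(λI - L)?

144

p(0) = det(0·I − L) = det(−L) = (−1)^3·det(L).
det(L) = -144, so p(0) = 144.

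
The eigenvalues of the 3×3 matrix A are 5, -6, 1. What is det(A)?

-30

det(A) is the product of the eigenvalues: (5) · (-6) · (1) = -30.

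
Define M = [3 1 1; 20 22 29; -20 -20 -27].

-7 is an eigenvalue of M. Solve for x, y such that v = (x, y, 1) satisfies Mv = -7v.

We need (M + 7I)v = 0.
M + 7I = [[10, 1, 1], [20, 29, 29], [-20, -20, -20]].
Row 1: (10)·x + (1)·y + (1)·1 = 0
Row 2: (20)·x + (29)·y + (29)·1 = 0
Row 3: (-20)·x + (-20)·y + (-20)·1 = 0
Solving gives x = 0, y = -1.
Check: M·(0, -1, 1) = (0, 7, -7) = -7·(0, -1, 1).

0, -1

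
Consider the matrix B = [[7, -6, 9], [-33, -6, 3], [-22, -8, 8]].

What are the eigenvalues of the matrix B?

-4, 6, 7

Compute the characteristic polynomial p(s) = det(sI - B).
Expanding the 3×3 determinant: p(s) = s^3 - 9s^2 - 10s + 168.
Try s = -4: p(-4) = 0, so -4 is a root.
Dividing by (s + 4) leaves s^2 - 13s + 42.
The quadratic factors as (s - 6)·(s - 7).
Eigenvalues: -4, 6, 7.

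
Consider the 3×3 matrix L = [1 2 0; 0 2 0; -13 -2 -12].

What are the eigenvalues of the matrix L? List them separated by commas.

-12, 1, 2

Set up det(λI - L) = 0.
Expanding the 3×3 determinant: p(λ) = λ^3 + 9λ^2 - 34λ + 24.
Try λ = 1: p(1) = 0, so 1 is a root.
Dividing by (λ - 1) leaves λ^2 + 10λ - 24.
The quadratic factors as (λ + 12)·(λ - 2).
Eigenvalues: -12, 1, 2.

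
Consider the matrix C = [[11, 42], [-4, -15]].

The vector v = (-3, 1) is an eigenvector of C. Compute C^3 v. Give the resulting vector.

First find the eigenvalue: Cv = (9, -3) = -3·(-3, 1), so λ = -3.
Then C^3 v = λ^3·v = (-3)^3·(-3, 1) = -27·(-3, 1) = (81, -27).

(81, -27)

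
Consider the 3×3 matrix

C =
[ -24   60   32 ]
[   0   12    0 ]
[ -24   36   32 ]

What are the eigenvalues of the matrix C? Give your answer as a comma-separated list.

0, 8, 12

Set up det(λI - C) = 0.
Expanding along the first row, p(λ) = λ^3 - 20λ^2 + 96λ.
Since p(8) = 0, λ = 8 is a root.
Factor out (λ - 8): p(λ) = (λ - 8)·(λ^2 - 12λ).
The quadratic factors as λ·(λ - 12).
Eigenvalues: 0, 8, 12.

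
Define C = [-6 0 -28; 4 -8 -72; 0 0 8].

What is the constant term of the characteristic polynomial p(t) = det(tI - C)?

p(0) = det(0·I − C) = det(−C) = (−1)^3·det(C).
det(C) = 384, so p(0) = -384.

-384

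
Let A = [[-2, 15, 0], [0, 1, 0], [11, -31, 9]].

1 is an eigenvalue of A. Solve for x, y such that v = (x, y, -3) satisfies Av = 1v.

We need (A - 1I)v = 0.
A - 1I = [[-3, 15, 0], [0, 0, 0], [11, -31, 8]].
Row 1: (-3)·x + (15)·y + (0)·-3 = 0
Row 2: (0)·x + (0)·y + (0)·-3 = 0
Row 3: (11)·x + (-31)·y + (8)·-3 = 0
Solving gives x = 5, y = 1.
Check: A·(5, 1, -3) = (5, 1, -3) = 1·(5, 1, -3).

5, 1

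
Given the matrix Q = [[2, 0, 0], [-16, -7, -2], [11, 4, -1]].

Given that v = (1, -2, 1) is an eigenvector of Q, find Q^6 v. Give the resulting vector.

First find the eigenvalue: Qv = (2, -4, 2) = 2·(1, -2, 1), so λ = 2.
Then Q^6 v = λ^6·v = 2^6·(1, -2, 1) = 64·(1, -2, 1) = (64, -128, 64).

(64, -128, 64)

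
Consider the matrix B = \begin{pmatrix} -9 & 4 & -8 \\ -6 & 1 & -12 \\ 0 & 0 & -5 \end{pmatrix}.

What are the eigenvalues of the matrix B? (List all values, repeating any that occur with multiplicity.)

-5, -5, -3

Compute the characteristic polynomial p(lambda) = det(lambda·I - B).
Expanding the 3×3 determinant: p(lambda) = lambda^3 + 13·lambda^2 + 55·lambda + 75.
Rational-root test: lambda = -3 gives p(-3) = 0.
Dividing by (lambda + 3) leaves lambda^2 + 10·lambda + 25.
The quadratic factor is (lambda + 5)^2.
Eigenvalues: -5, -5, -3.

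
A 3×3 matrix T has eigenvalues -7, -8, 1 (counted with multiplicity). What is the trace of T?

trace(T) is the sum of the eigenvalues: (-7) + (-8) + (1) = -14.

-14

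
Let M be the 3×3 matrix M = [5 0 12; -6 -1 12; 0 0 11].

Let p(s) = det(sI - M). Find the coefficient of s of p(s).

39

p(s) = s^3 - 15s^2 + 39s + 55.
The coefficient of s is 39.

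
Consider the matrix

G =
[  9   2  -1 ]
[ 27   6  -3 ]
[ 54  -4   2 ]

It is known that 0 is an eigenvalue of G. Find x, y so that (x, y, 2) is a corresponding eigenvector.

We need (G)v = 0.
G = [[9, 2, -1], [27, 6, -3], [54, -4, 2]].
Row 1: (9)·x + (2)·y + (-1)·2 = 0
Row 2: (27)·x + (6)·y + (-3)·2 = 0
Row 3: (54)·x + (-4)·y + (2)·2 = 0
Solving gives x = 0, y = 1.
Check: G·(0, 1, 2) = (0, 0, 0) = 0·(0, 1, 2).

0, 1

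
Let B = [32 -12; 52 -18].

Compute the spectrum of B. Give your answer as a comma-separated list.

6, 8

det(B - μI) = (32 - μ)(-18 - μ) - (-12)·(52) = μ^2 - 14μ + 48.
This factors as (μ - 6)·(μ - 8) = 0.
Eigenvalues: 6, 8.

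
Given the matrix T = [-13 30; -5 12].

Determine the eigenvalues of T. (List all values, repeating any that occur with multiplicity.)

det(T - rI) = (-13 - r)(12 - r) - (30)·(-5) = r^2 + r - 6.
This factors as (r + 3)·(r - 2) = 0.
Eigenvalues: -3, 2.

-3, 2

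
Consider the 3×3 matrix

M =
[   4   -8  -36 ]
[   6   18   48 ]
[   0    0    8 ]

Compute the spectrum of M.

8, 10, 12

The characteristic polynomial is p(λ) = det(λI - M).
Expanding along the first row, p(λ) = λ^3 - 30λ^2 + 296λ - 960.
Rational-root test: λ = 8 gives p(8) = 0.
Factor out (λ - 8): p(λ) = (λ - 8)·(λ^2 - 22λ + 120).
The quadratic factors as (λ - 10)·(λ - 12).
Eigenvalues: 8, 10, 12.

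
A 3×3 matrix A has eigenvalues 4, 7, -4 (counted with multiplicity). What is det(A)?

det(A) is the product of the eigenvalues: (4) · (7) · (-4) = -112.

-112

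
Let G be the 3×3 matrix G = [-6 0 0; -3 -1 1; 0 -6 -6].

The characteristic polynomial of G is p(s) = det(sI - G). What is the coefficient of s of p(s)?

54

p(s) = s^3 + 13s^2 + 54s + 72.
The coefficient of s is 54.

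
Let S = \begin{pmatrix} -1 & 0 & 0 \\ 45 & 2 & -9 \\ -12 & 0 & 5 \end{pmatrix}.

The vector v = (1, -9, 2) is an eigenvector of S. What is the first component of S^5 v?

First find the eigenvalue: Sv = (-1, 9, -2) = -1·(1, -9, 2), so λ = -1.
Then S^5 v = λ^5·v = (-1)^5·(1, -9, 2) = -1·(1, -9, 2) = (-1, 9, -2).

-1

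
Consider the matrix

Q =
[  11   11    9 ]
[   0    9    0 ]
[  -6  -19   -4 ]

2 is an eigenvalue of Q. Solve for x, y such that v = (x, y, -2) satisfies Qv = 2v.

2, 0

We need (Q - 2I)v = 0.
Q - 2I = [[9, 11, 9], [0, 7, 0], [-6, -19, -6]].
Row 1: (9)·x + (11)·y + (9)·-2 = 0
Row 2: (0)·x + (7)·y + (0)·-2 = 0
Row 3: (-6)·x + (-19)·y + (-6)·-2 = 0
Solving gives x = 2, y = 0.
Check: Q·(2, 0, -2) = (4, 0, -4) = 2·(2, 0, -2).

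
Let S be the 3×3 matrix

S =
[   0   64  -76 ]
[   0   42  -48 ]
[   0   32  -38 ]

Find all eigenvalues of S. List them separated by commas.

The characteristic polynomial is p(λ) = det(λI - S).
Expanding the 3×3 determinant: p(λ) = λ^3 - 4λ^2 - 60λ.
Try λ = -6: p(-6) = 0, so -6 is a root.
Factor out (λ + 6): p(λ) = (λ + 6)·(λ^2 - 10λ).
The quadratic factors as λ·(λ - 10).
Eigenvalues: -6, 0, 10.

-6, 0, 10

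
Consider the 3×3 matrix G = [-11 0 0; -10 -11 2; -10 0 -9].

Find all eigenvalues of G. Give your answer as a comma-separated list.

The characteristic polynomial is p(lambda) = det(lambda·I - G).
Expanding the 3×3 determinant: p(lambda) = lambda^3 + 31·lambda^2 + 319·lambda + 1089.
Rational-root test: lambda = -11 gives p(-11) = 0.
Dividing by (lambda + 11) leaves lambda^2 + 20·lambda + 99.
The quadratic factors as (lambda + 11)·(lambda + 9).
Eigenvalues: -11, -11, -9.

-11, -11, -9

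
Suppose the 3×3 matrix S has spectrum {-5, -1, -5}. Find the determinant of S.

det(S) is the product of the eigenvalues: (-5) · (-1) · (-5) = -25.

-25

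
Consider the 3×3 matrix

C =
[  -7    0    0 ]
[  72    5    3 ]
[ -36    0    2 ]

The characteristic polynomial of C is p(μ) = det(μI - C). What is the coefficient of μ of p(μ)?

p(μ) = μ^3 - 39μ + 70.
The coefficient of μ is -39.

-39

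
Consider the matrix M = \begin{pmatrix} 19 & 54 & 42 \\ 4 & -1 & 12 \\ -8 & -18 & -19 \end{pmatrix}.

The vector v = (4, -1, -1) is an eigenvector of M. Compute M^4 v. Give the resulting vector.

(2500, -625, -625)

First find the eigenvalue: Mv = (-20, 5, 5) = -5·(4, -1, -1), so λ = -5.
Then M^4 v = λ^4·v = (-5)^4·(4, -1, -1) = 625·(4, -1, -1) = (2500, -625, -625).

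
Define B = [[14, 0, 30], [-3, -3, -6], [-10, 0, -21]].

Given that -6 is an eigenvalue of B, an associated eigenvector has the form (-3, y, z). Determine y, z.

We need (B + 6I)v = 0.
B + 6I = [[20, 0, 30], [-3, 3, -6], [-10, 0, -15]].
Row 1: (20)·-3 + (0)·y + (30)·z = 0
Row 2: (-3)·-3 + (3)·y + (-6)·z = 0
Row 3: (-10)·-3 + (0)·y + (-15)·z = 0
Solving gives y = 1, z = 2.
Check: B·(-3, 1, 2) = (18, -6, -12) = -6·(-3, 1, 2).

1, 2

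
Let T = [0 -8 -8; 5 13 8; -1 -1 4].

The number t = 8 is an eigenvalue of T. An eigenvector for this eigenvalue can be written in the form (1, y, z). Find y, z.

We need (T - 8I)v = 0.
T - 8I = [[-8, -8, -8], [5, 5, 8], [-1, -1, -4]].
Row 1: (-8)·1 + (-8)·y + (-8)·z = 0
Row 2: (5)·1 + (5)·y + (8)·z = 0
Row 3: (-1)·1 + (-1)·y + (-4)·z = 0
Solving gives y = -1, z = 0.
Check: T·(1, -1, 0) = (8, -8, 0) = 8·(1, -1, 0).

-1, 0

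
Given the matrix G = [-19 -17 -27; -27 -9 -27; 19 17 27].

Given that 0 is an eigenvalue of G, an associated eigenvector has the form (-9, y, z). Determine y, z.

We need (G)v = 0.
G = [[-19, -17, -27], [-27, -9, -27], [19, 17, 27]].
Row 1: (-19)·-9 + (-17)·y + (-27)·z = 0
Row 2: (-27)·-9 + (-9)·y + (-27)·z = 0
Row 3: (19)·-9 + (17)·y + (27)·z = 0
Solving gives y = -9, z = 12.
Check: G·(-9, -9, 12) = (0, 0, 0) = 0·(-9, -9, 12).

-9, 12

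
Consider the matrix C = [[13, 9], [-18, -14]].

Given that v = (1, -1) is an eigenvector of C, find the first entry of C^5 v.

1024

First find the eigenvalue: Cv = (4, -4) = 4·(1, -1), so λ = 4.
Then C^5 v = λ^5·v = 4^5·(1, -1) = 1024·(1, -1) = (1024, -1024).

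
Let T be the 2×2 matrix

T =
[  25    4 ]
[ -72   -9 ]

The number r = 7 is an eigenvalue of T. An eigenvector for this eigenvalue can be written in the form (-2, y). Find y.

9

We need (T - 7I)v = 0.
T - 7I = [[18, 4], [-72, -16]].
Row 1: (18)·-2 + (4)·y = 0
Row 2: (-72)·-2 + (-16)·y = 0
Solving gives y = 9.
Check: T·(-2, 9) = (-14, 63) = 7·(-2, 9).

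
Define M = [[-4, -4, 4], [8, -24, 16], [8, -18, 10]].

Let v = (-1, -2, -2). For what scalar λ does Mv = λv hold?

-4

Compute Mv: M·(-1, -2, -2) = (4, 8, 8).
Since Mv = λv, compare component 1: 4 = λ·-1, so λ = -4.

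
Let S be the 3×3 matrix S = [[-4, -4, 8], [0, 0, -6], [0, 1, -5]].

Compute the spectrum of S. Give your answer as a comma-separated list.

-4, -3, -2

Compute the characteristic polynomial p(t) = det(tI - S).
Cofactor expansion gives p(t) = t^3 + 9t^2 + 26t + 24.
Since p(-2) = 0, t = -2 is a root.
Dividing by (t + 2) leaves t^2 + 7t + 12.
The quadratic factors as (t + 4)·(t + 3).
Eigenvalues: -4, -3, -2.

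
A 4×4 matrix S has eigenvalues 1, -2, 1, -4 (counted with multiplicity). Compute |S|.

8

det(S) is the product of the eigenvalues: (1) · (-2) · (1) · (-4) = 8.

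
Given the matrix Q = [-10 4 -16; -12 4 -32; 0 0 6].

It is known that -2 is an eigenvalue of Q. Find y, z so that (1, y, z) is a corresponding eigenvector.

We need (Q + 2I)v = 0.
Q + 2I = [[-8, 4, -16], [-12, 6, -32], [0, 0, 8]].
Row 1: (-8)·1 + (4)·y + (-16)·z = 0
Row 2: (-12)·1 + (6)·y + (-32)·z = 0
Row 3: (0)·1 + (0)·y + (8)·z = 0
Solving gives y = 2, z = 0.
Check: Q·(1, 2, 0) = (-2, -4, 0) = -2·(1, 2, 0).

2, 0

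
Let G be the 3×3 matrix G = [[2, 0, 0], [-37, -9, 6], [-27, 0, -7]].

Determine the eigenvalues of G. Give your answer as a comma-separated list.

Set up det(lambda·I - G) = 0.
Expanding along the first row, p(lambda) = lambda^3 + 14·lambda^2 + 31·lambda - 126.
Rational-root test: lambda = -7 gives p(-7) = 0.
Dividing by (lambda + 7) leaves lambda^2 + 7·lambda - 18.
The quadratic factors as (lambda + 9)·(lambda - 2).
Eigenvalues: -9, -7, 2.

-9, -7, 2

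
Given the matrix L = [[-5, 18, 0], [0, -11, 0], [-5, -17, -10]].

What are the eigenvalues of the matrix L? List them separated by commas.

-11, -10, -5

Set up det(λI - L) = 0.
Cofactor expansion gives p(λ) = λ^3 + 26λ^2 + 215λ + 550.
Rational-root test: λ = -10 gives p(-10) = 0.
Dividing by (λ + 10) leaves λ^2 + 16λ + 55.
The quadratic factors as (λ + 11)·(λ + 5).
Eigenvalues: -11, -10, -5.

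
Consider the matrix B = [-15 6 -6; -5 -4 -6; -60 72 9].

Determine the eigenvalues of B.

-10, -3, 3

Compute the characteristic polynomial p(t) = det(tI - B).
Expanding along the first row, p(t) = t^3 + 10t^2 - 9t - 90.
Since p(-3) = 0, t = -3 is a root.
Dividing by (t + 3) leaves t^2 + 7t - 30.
The quadratic factors as (t + 10)·(t - 3).
Eigenvalues: -10, -3, 3.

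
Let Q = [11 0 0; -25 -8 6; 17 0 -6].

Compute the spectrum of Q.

-8, -6, 11

Compute the characteristic polynomial p(λ) = det(λI - Q).
Expanding the 3×3 determinant: p(λ) = λ^3 + 3λ^2 - 106λ - 528.
Since p(-6) = 0, λ = -6 is a root.
Factor out (λ + 6): p(λ) = (λ + 6)·(λ^2 - 3λ - 88).
The quadratic factors as (λ + 8)·(λ - 11).
Eigenvalues: -8, -6, 11.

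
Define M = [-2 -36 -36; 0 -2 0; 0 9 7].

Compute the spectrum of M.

-2, -2, 7

Compute the characteristic polynomial p(lambda) = det(lambda·I - M).
Cofactor expansion gives p(lambda) = lambda^3 - 3·lambda^2 - 24·lambda - 28.
Since p(7) = 0, lambda = 7 is a root.
Factor out (lambda - 7): p(lambda) = (lambda - 7)·(lambda^2 + 4·lambda + 4).
The quadratic factor is (lambda + 2)^2.
Eigenvalues: -2, -2, 7.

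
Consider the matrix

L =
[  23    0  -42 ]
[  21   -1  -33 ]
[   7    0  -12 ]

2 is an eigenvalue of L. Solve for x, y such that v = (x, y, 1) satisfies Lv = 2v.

We need (L - 2I)v = 0.
L - 2I = [[21, 0, -42], [21, -3, -33], [7, 0, -14]].
Row 1: (21)·x + (0)·y + (-42)·1 = 0
Row 2: (21)·x + (-3)·y + (-33)·1 = 0
Row 3: (7)·x + (0)·y + (-14)·1 = 0
Solving gives x = 2, y = 3.
Check: L·(2, 3, 1) = (4, 6, 2) = 2·(2, 3, 1).

2, 3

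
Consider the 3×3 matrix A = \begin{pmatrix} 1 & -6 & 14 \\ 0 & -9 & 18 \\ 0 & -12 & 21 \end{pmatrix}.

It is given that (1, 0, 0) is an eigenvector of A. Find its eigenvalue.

Compute Av: A·(1, 0, 0) = (1, 0, 0).
Since Av = λv, compare component 1: 1 = λ·1, so λ = 1.

1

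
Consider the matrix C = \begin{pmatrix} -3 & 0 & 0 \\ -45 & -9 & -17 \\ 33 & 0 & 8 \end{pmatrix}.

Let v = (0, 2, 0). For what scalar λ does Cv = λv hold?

-9

Compute Cv: C·(0, 2, 0) = (0, -18, 0).
Since Cv = λv, compare component 2: -18 = λ·2, so λ = -9.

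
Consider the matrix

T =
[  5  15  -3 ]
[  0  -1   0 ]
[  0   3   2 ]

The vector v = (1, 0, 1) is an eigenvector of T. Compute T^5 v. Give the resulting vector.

First find the eigenvalue: Tv = (2, 0, 2) = 2·(1, 0, 1), so λ = 2.
Then T^5 v = λ^5·v = 2^5·(1, 0, 1) = 32·(1, 0, 1) = (32, 0, 32).

(32, 0, 32)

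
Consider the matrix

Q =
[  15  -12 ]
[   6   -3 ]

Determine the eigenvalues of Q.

3, 9

det(Q - rI) = (15 - r)(-3 - r) - (-12)·(6) = r^2 - 12r + 27.
This factors as (r - 3)·(r - 9) = 0.
Eigenvalues: 3, 9.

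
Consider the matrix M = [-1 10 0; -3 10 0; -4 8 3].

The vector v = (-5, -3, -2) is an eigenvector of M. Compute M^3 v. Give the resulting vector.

(-625, -375, -250)

First find the eigenvalue: Mv = (-25, -15, -10) = 5·(-5, -3, -2), so λ = 5.
Then M^3 v = λ^3·v = 5^3·(-5, -3, -2) = 125·(-5, -3, -2) = (-625, -375, -250).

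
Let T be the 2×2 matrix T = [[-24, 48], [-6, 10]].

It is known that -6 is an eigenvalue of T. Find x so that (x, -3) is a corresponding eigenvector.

-8

We need (T + 6I)v = 0.
T + 6I = [[-18, 48], [-6, 16]].
Row 1: (-18)·x + (48)·-3 = 0
Row 2: (-6)·x + (16)·-3 = 0
Solving gives x = -8.
Check: T·(-8, -3) = (48, 18) = -6·(-8, -3).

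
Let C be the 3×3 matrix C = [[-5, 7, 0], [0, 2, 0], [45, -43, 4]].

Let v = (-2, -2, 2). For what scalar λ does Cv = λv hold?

2

Compute Cv: C·(-2, -2, 2) = (-4, -4, 4).
Since Cv = λv, compare component 1: -4 = λ·-2, so λ = 2.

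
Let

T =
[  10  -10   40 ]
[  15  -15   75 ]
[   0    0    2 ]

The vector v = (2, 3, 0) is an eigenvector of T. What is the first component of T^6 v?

31250

First find the eigenvalue: Tv = (-10, -15, 0) = -5·(2, 3, 0), so λ = -5.
Then T^6 v = λ^6·v = (-5)^6·(2, 3, 0) = 15625·(2, 3, 0) = (31250, 46875, 0).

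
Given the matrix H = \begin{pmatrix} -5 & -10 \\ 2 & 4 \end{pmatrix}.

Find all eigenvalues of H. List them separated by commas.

det(H - λI) = (-5 - λ)(4 - λ) - (-10)·(2) = λ^2 + λ.
This factors as (λ + 1)·λ = 0.
Eigenvalues: -1, 0.

-1, 0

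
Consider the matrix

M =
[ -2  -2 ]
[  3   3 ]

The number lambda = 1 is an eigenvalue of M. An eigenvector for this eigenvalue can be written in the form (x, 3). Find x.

-2

We need (M - 1I)v = 0.
M - 1I = [[-3, -2], [3, 2]].
Row 1: (-3)·x + (-2)·3 = 0
Row 2: (3)·x + (2)·3 = 0
Solving gives x = -2.
Check: M·(-2, 3) = (-2, 3) = 1·(-2, 3).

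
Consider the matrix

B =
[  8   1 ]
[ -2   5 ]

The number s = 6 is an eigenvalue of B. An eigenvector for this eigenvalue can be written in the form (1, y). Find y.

We need (B - 6I)v = 0.
B - 6I = [[2, 1], [-2, -1]].
Row 1: (2)·1 + (1)·y = 0
Row 2: (-2)·1 + (-1)·y = 0
Solving gives y = -2.
Check: B·(1, -2) = (6, -12) = 6·(1, -2).

-2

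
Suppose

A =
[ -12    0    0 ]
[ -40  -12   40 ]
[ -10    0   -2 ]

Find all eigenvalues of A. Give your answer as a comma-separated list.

The characteristic polynomial is p(r) = det(rI - A).
Expanding along the first row, p(r) = r^3 + 26r^2 + 192r + 288.
Rational-root test: r = -2 gives p(-2) = 0.
Factor out (r + 2): p(r) = (r + 2)·(r^2 + 24r + 144).
The quadratic factor is (r + 12)^2.
Eigenvalues: -12, -12, -2.

-12, -12, -2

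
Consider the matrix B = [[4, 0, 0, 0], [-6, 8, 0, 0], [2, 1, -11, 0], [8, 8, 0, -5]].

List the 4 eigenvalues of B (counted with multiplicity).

-11, -5, 4, 8

B is lower triangular, so its eigenvalues are the diagonal entries.
Diagonal: 4, 8, -11, -5.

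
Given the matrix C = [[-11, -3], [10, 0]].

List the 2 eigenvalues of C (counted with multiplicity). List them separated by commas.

det(C - rI) = (-11 - r)(0 - r) - (-3)·(10) = r^2 + 11r + 30.
This factors as (r + 6)·(r + 5) = 0.
Eigenvalues: -6, -5.

-6, -5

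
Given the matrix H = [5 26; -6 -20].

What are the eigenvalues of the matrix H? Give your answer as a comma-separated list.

-8, -7

det(H - rI) = (5 - r)(-20 - r) - (26)·(-6) = r^2 + 15r + 56.
This factors as (r + 8)·(r + 7) = 0.
Eigenvalues: -8, -7.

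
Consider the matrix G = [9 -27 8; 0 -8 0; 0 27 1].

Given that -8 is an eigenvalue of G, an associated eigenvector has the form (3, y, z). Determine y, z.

1, -3

We need (G + 8I)v = 0.
G + 8I = [[17, -27, 8], [0, 0, 0], [0, 27, 9]].
Row 1: (17)·3 + (-27)·y + (8)·z = 0
Row 2: (0)·3 + (0)·y + (0)·z = 0
Row 3: (0)·3 + (27)·y + (9)·z = 0
Solving gives y = 1, z = -3.
Check: G·(3, 1, -3) = (-24, -8, 24) = -8·(3, 1, -3).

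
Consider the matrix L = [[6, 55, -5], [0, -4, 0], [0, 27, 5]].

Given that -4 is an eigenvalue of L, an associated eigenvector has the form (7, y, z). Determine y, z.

-1, 3

We need (L + 4I)v = 0.
L + 4I = [[10, 55, -5], [0, 0, 0], [0, 27, 9]].
Row 1: (10)·7 + (55)·y + (-5)·z = 0
Row 2: (0)·7 + (0)·y + (0)·z = 0
Row 3: (0)·7 + (27)·y + (9)·z = 0
Solving gives y = -1, z = 3.
Check: L·(7, -1, 3) = (-28, 4, -12) = -4·(7, -1, 3).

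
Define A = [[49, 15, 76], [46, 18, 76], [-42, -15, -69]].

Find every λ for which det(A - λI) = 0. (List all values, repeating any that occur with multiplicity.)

-12, 3, 7

Compute the characteristic polynomial p(λ) = det(λI - A).
Expanding the 3×3 determinant: p(λ) = λ^3 + 2λ^2 - 99λ + 252.
Since p(3) = 0, λ = 3 is a root.
Dividing by (λ - 3) leaves λ^2 + 5λ - 84.
The quadratic factors as (λ + 12)·(λ - 7).
Eigenvalues: -12, 3, 7.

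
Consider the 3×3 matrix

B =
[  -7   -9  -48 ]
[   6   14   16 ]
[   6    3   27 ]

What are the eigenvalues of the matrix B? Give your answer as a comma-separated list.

The characteristic polynomial is p(λ) = det(λI - B).
Cofactor expansion gives p(λ) = λ^3 - 34λ^2 + 385λ - 1452.
Try λ = 11: p(11) = 0, so 11 is a root.
Dividing by (λ - 11) leaves λ^2 - 23λ + 132.
The quadratic factors as (λ - 11)·(λ - 12).
Eigenvalues: 11, 11, 12.

11, 11, 12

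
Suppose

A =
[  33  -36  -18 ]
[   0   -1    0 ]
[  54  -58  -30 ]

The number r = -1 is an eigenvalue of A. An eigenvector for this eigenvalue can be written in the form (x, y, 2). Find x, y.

We need (A + 1I)v = 0.
A + 1I = [[34, -36, -18], [0, 0, 0], [54, -58, -29]].
Row 1: (34)·x + (-36)·y + (-18)·2 = 0
Row 2: (0)·x + (0)·y + (0)·2 = 0
Row 3: (54)·x + (-58)·y + (-29)·2 = 0
Solving gives x = 0, y = -1.
Check: A·(0, -1, 2) = (0, 1, -2) = -1·(0, -1, 2).

0, -1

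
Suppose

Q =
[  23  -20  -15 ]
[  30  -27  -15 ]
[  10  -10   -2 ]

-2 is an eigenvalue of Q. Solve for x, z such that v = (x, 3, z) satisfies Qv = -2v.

We need (Q + 2I)v = 0.
Q + 2I = [[25, -20, -15], [30, -25, -15], [10, -10, 0]].
Row 1: (25)·x + (-20)·3 + (-15)·z = 0
Row 2: (30)·x + (-25)·3 + (-15)·z = 0
Row 3: (10)·x + (-10)·3 + (0)·z = 0
Solving gives x = 3, z = 1.
Check: Q·(3, 3, 1) = (-6, -6, -2) = -2·(3, 3, 1).

3, 1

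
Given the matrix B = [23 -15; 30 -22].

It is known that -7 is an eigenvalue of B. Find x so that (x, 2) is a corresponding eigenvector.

We need (B + 7I)v = 0.
B + 7I = [[30, -15], [30, -15]].
Row 1: (30)·x + (-15)·2 = 0
Row 2: (30)·x + (-15)·2 = 0
Solving gives x = 1.
Check: B·(1, 2) = (-7, -14) = -7·(1, 2).

1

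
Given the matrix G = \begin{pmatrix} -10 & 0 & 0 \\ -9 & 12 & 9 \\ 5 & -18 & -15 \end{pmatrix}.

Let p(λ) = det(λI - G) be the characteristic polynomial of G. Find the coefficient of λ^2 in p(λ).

13

The coefficient of λ^2 of det(λI - G) is −trace(G).
trace(G) = (-10) + (12) + (-15) = -13, so the coefficient is 13.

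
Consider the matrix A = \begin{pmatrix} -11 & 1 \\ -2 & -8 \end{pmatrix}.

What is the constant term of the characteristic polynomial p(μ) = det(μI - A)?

90

p(0) = det(0·I − A) = det(−A) = (−1)^2·det(A).
det(A) = 90, so p(0) = 90.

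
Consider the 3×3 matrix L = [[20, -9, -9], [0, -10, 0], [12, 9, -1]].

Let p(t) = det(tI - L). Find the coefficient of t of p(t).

-102

p(t) = t^3 - 9t^2 - 102t + 880.
The coefficient of t is -102.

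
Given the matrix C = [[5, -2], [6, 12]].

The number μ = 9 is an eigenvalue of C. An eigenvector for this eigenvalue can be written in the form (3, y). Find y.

-6

We need (C - 9I)v = 0.
C - 9I = [[-4, -2], [6, 3]].
Row 1: (-4)·3 + (-2)·y = 0
Row 2: (6)·3 + (3)·y = 0
Solving gives y = -6.
Check: C·(3, -6) = (27, -54) = 9·(3, -6).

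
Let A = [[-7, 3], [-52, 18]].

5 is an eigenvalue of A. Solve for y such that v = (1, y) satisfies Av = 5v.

4

We need (A - 5I)v = 0.
A - 5I = [[-12, 3], [-52, 13]].
Row 1: (-12)·1 + (3)·y = 0
Row 2: (-52)·1 + (13)·y = 0
Solving gives y = 4.
Check: A·(1, 4) = (5, 20) = 5·(1, 4).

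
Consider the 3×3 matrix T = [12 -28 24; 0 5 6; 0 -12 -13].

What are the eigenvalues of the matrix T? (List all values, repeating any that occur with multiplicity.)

Compute the characteristic polynomial p(μ) = det(μI - T).
Expanding along the first row, p(μ) = μ^3 - 4μ^2 - 89μ - 84.
Rational-root test: μ = -1 gives p(-1) = 0.
Dividing by (μ + 1) leaves μ^2 - 5μ - 84.
The quadratic factors as (μ + 7)·(μ - 12).
Eigenvalues: -7, -1, 12.

-7, -1, 12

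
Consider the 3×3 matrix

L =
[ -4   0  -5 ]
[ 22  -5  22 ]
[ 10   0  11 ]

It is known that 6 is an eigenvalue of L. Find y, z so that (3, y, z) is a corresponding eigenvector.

-6, -6

We need (L - 6I)v = 0.
L - 6I = [[-10, 0, -5], [22, -11, 22], [10, 0, 5]].
Row 1: (-10)·3 + (0)·y + (-5)·z = 0
Row 2: (22)·3 + (-11)·y + (22)·z = 0
Row 3: (10)·3 + (0)·y + (5)·z = 0
Solving gives y = -6, z = -6.
Check: L·(3, -6, -6) = (18, -36, -36) = 6·(3, -6, -6).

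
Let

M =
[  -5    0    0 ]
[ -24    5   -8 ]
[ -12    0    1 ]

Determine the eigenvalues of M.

Set up det(sI - M) = 0.
Cofactor expansion gives p(s) = s^3 - s^2 - 25s + 25.
Since p(-5) = 0, s = -5 is a root.
Dividing by (s + 5) leaves s^2 - 6s + 5.
The quadratic factors as (s - 1)·(s - 5).
Eigenvalues: -5, 1, 5.

-5, 1, 5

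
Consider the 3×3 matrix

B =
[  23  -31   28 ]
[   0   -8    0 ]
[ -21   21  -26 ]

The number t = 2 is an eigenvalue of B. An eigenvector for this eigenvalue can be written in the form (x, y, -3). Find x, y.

We need (B - 2I)v = 0.
B - 2I = [[21, -31, 28], [0, -10, 0], [-21, 21, -28]].
Row 1: (21)·x + (-31)·y + (28)·-3 = 0
Row 2: (0)·x + (-10)·y + (0)·-3 = 0
Row 3: (-21)·x + (21)·y + (-28)·-3 = 0
Solving gives x = 4, y = 0.
Check: B·(4, 0, -3) = (8, 0, -6) = 2·(4, 0, -3).

4, 0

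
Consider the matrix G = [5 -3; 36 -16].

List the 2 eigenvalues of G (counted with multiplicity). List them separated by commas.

det(G - rI) = (5 - r)(-16 - r) - (-3)·(36) = r^2 + 11r + 28.
This factors as (r + 7)·(r + 4) = 0.
Eigenvalues: -7, -4.

-7, -4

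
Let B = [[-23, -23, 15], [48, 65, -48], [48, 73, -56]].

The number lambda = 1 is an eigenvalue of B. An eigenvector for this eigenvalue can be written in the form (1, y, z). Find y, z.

We need (B - 1I)v = 0.
B - 1I = [[-24, -23, 15], [48, 64, -48], [48, 73, -57]].
Row 1: (-24)·1 + (-23)·y + (15)·z = 0
Row 2: (48)·1 + (64)·y + (-48)·z = 0
Row 3: (48)·1 + (73)·y + (-57)·z = 0
Solving gives y = -3, z = -3.
Check: B·(1, -3, -3) = (1, -3, -3) = 1·(1, -3, -3).

-3, -3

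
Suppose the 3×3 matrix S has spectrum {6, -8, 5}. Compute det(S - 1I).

If S has eigenvalues 6, -8, 5, then S - 1I has eigenvalues 5, -9, 4.
det(S - 1I) = (5) · (-9) · (4) = -180.

-180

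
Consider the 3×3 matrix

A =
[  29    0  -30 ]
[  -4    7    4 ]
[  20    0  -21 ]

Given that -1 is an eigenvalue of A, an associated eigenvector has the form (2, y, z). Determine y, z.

0, 2

We need (A + 1I)v = 0.
A + 1I = [[30, 0, -30], [-4, 8, 4], [20, 0, -20]].
Row 1: (30)·2 + (0)·y + (-30)·z = 0
Row 2: (-4)·2 + (8)·y + (4)·z = 0
Row 3: (20)·2 + (0)·y + (-20)·z = 0
Solving gives y = 0, z = 2.
Check: A·(2, 0, 2) = (-2, 0, -2) = -1·(2, 0, 2).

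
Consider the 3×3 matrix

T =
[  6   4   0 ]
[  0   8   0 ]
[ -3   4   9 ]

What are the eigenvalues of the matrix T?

The characteristic polynomial is p(μ) = det(μI - T).
Cofactor expansion gives p(μ) = μ^3 - 23μ^2 + 174μ - 432.
Rational-root test: μ = 6 gives p(6) = 0.
Factor out (μ - 6): p(μ) = (μ - 6)·(μ^2 - 17μ + 72).
The quadratic factors as (μ - 8)·(μ - 9).
Eigenvalues: 6, 8, 9.

6, 8, 9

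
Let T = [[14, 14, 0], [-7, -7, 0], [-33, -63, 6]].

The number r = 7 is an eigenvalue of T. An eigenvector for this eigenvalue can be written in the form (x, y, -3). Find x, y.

2, -1

We need (T - 7I)v = 0.
T - 7I = [[7, 14, 0], [-7, -14, 0], [-33, -63, -1]].
Row 1: (7)·x + (14)·y + (0)·-3 = 0
Row 2: (-7)·x + (-14)·y + (0)·-3 = 0
Row 3: (-33)·x + (-63)·y + (-1)·-3 = 0
Solving gives x = 2, y = -1.
Check: T·(2, -1, -3) = (14, -7, -21) = 7·(2, -1, -3).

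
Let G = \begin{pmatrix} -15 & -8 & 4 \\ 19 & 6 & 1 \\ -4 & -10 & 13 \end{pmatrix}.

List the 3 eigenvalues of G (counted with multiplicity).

-3, -1, 8

Compute the characteristic polynomial p(μ) = det(μI - G).
Expanding along the first row, p(μ) = μ^3 - 4μ^2 - 29μ - 24.
Try μ = -3: p(-3) = 0, so -3 is a root.
Factor out (μ + 3): p(μ) = (μ + 3)·(μ^2 - 7μ - 8).
The quadratic factors as (μ + 1)·(μ - 8).
Eigenvalues: -3, -1, 8.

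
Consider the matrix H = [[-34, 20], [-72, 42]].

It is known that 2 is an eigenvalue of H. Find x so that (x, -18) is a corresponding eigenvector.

We need (H - 2I)v = 0.
H - 2I = [[-36, 20], [-72, 40]].
Row 1: (-36)·x + (20)·-18 = 0
Row 2: (-72)·x + (40)·-18 = 0
Solving gives x = -10.
Check: H·(-10, -18) = (-20, -36) = 2·(-10, -18).

-10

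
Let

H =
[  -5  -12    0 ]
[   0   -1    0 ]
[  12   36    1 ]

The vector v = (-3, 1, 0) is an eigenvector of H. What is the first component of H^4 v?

First find the eigenvalue: Hv = (3, -1, 0) = -1·(-3, 1, 0), so λ = -1.
Then H^4 v = λ^4·v = (-1)^4·(-3, 1, 0) = 1·(-3, 1, 0) = (-3, 1, 0).

-3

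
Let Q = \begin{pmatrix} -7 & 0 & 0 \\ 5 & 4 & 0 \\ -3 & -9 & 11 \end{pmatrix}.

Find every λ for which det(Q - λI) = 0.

-7, 4, 11

Q is lower triangular, so its eigenvalues are the diagonal entries.
Diagonal: -7, 4, 11.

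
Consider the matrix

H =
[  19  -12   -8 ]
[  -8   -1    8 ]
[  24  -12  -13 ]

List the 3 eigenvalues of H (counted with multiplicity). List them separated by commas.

Compute the characteristic polynomial p(λ) = det(λI - H).
Expanding the 3×3 determinant: p(λ) = λ^3 - 5λ^2 - 61λ - 55.
Try λ = -5: p(-5) = 0, so -5 is a root.
Dividing by (λ + 5) leaves λ^2 - 10λ - 11.
The quadratic factors as (λ + 1)·(λ - 11).
Eigenvalues: -5, -1, 11.

-5, -1, 11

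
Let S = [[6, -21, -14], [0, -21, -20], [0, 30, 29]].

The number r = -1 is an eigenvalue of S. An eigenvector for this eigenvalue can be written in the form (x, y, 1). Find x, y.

We need (S + 1I)v = 0.
S + 1I = [[7, -21, -14], [0, -20, -20], [0, 30, 30]].
Row 1: (7)·x + (-21)·y + (-14)·1 = 0
Row 2: (0)·x + (-20)·y + (-20)·1 = 0
Row 3: (0)·x + (30)·y + (30)·1 = 0
Solving gives x = -1, y = -1.
Check: S·(-1, -1, 1) = (1, 1, -1) = -1·(-1, -1, 1).

-1, -1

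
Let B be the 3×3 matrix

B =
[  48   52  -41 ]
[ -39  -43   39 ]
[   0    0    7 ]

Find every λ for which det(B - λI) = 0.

The characteristic polynomial is p(s) = det(sI - B).
Cofactor expansion gives p(s) = s^3 - 12s^2 - s + 252.
Rational-root test: s = -4 gives p(-4) = 0.
Dividing by (s + 4) leaves s^2 - 16s + 63.
The quadratic factors as (s - 7)·(s - 9).
Eigenvalues: -4, 7, 9.

-4, 7, 9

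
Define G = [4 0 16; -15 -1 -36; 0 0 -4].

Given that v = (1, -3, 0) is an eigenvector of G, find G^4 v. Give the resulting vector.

(256, -768, 0)

First find the eigenvalue: Gv = (4, -12, 0) = 4·(1, -3, 0), so λ = 4.
Then G^4 v = λ^4·v = 4^4·(1, -3, 0) = 256·(1, -3, 0) = (256, -768, 0).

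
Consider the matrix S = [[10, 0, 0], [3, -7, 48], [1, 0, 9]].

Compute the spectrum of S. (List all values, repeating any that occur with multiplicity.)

-7, 9, 10

Compute the characteristic polynomial p(lambda) = det(lambda·I - S).
Expanding the 3×3 determinant: p(lambda) = lambda^3 - 12·lambda^2 - 43·lambda + 630.
Since p(-7) = 0, lambda = -7 is a root.
Factor out (lambda + 7): p(lambda) = (lambda + 7)·(lambda^2 - 19·lambda + 90).
The quadratic factors as (lambda - 9)·(lambda - 10).
Eigenvalues: -7, 9, 10.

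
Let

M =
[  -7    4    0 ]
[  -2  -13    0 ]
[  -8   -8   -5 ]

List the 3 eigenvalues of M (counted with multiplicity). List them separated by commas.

-11, -9, -5

Set up det(lambda·I - M) = 0.
Expanding the 3×3 determinant: p(lambda) = lambda^3 + 25·lambda^2 + 199·lambda + 495.
Since p(-9) = 0, lambda = -9 is a root.
Factor out (lambda + 9): p(lambda) = (lambda + 9)·(lambda^2 + 16·lambda + 55).
The quadratic factors as (lambda + 11)·(lambda + 5).
Eigenvalues: -11, -9, -5.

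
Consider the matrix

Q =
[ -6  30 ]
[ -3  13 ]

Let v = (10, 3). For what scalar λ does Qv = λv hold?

3

Compute Qv: Q·(10, 3) = (30, 9).
Since Qv = λv, compare component 1: 30 = λ·10, so λ = 3.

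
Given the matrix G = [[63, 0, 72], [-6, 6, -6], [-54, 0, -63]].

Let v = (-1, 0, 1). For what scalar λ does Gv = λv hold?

Compute Gv: G·(-1, 0, 1) = (9, 0, -9).
Since Gv = λv, compare component 1: 9 = λ·-1, so λ = -9.

-9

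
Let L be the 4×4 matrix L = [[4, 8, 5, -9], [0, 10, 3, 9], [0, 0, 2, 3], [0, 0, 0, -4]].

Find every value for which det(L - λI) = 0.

-4, 2, 4, 10

L is upper triangular, so its eigenvalues are the diagonal entries.
Diagonal: 4, 10, 2, -4.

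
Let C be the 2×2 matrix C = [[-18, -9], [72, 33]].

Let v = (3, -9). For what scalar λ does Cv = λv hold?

Compute Cv: C·(3, -9) = (27, -81).
Since Cv = λv, compare component 1: 27 = λ·3, so λ = 9.

9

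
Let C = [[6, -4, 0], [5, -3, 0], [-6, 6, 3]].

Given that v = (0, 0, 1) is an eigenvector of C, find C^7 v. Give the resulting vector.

(0, 0, 2187)

First find the eigenvalue: Cv = (0, 0, 3) = 3·(0, 0, 1), so λ = 3.
Then C^7 v = λ^7·v = 3^7·(0, 0, 1) = 2187·(0, 0, 1) = (0, 0, 2187).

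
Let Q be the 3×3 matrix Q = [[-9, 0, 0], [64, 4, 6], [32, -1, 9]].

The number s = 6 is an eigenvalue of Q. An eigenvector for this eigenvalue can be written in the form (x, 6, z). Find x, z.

0, 2

We need (Q - 6I)v = 0.
Q - 6I = [[-15, 0, 0], [64, -2, 6], [32, -1, 3]].
Row 1: (-15)·x + (0)·6 + (0)·z = 0
Row 2: (64)·x + (-2)·6 + (6)·z = 0
Row 3: (32)·x + (-1)·6 + (3)·z = 0
Solving gives x = 0, z = 2.
Check: Q·(0, 6, 2) = (0, 36, 12) = 6·(0, 6, 2).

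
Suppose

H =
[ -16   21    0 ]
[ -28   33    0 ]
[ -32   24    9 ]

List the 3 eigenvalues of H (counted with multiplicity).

5, 9, 12

The characteristic polynomial is p(λ) = det(λI - H).
Expanding the 3×3 determinant: p(λ) = λ^3 - 26λ^2 + 213λ - 540.
Try λ = 5: p(5) = 0, so 5 is a root.
Factor out (λ - 5): p(λ) = (λ - 5)·(λ^2 - 21λ + 108).
The quadratic factors as (λ - 9)·(λ - 12).
Eigenvalues: 5, 9, 12.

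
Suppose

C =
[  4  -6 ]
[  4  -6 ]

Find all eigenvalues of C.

-2, 0

det(C - tI) = (4 - t)(-6 - t) - (-6)·(4) = t^2 + 2t.
This factors as (t + 2)·t = 0.
Eigenvalues: -2, 0.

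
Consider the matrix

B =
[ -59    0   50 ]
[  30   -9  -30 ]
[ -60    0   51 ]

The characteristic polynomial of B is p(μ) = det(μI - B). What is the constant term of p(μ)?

p(μ) = μ^3 + 17μ^2 + 63μ - 81.
The constant term is -81.

-81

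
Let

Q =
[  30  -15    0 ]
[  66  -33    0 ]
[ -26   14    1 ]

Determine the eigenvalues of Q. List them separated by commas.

-3, 0, 1

Compute the characteristic polynomial p(λ) = det(λI - Q).
Expanding along the first row, p(λ) = λ^3 + 2λ^2 - 3λ.
Try λ = -3: p(-3) = 0, so -3 is a root.
Factor out (λ + 3): p(λ) = (λ + 3)·(λ^2 - λ).
The quadratic factors as λ·(λ - 1).
Eigenvalues: -3, 0, 1.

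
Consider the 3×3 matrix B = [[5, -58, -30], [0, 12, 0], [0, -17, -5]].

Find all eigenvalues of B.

-5, 5, 12

Set up det(λI - B) = 0.
Expanding along the first row, p(λ) = λ^3 - 12λ^2 - 25λ + 300.
Try λ = 5: p(5) = 0, so 5 is a root.
Factor out (λ - 5): p(λ) = (λ - 5)·(λ^2 - 7λ - 60).
The quadratic factors as (λ + 5)·(λ - 12).
Eigenvalues: -5, 5, 12.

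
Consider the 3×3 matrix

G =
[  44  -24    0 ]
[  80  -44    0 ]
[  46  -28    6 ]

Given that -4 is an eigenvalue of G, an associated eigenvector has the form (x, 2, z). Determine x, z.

1, 1

We need (G + 4I)v = 0.
G + 4I = [[48, -24, 0], [80, -40, 0], [46, -28, 10]].
Row 1: (48)·x + (-24)·2 + (0)·z = 0
Row 2: (80)·x + (-40)·2 + (0)·z = 0
Row 3: (46)·x + (-28)·2 + (10)·z = 0
Solving gives x = 1, z = 1.
Check: G·(1, 2, 1) = (-4, -8, -4) = -4·(1, 2, 1).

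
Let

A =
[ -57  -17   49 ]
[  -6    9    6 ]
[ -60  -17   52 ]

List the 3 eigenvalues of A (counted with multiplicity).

Set up det(tI - A) = 0.
Expanding the 3×3 determinant: p(t) = t^3 - 4t^2 - 69t + 216.
Try t = 9: p(9) = 0, so 9 is a root.
Dividing by (t - 9) leaves t^2 + 5t - 24.
The quadratic factors as (t + 8)·(t - 3).
Eigenvalues: -8, 3, 9.

-8, 3, 9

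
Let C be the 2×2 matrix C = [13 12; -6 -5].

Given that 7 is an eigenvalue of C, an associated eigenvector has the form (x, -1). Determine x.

We need (C - 7I)v = 0.
C - 7I = [[6, 12], [-6, -12]].
Row 1: (6)·x + (12)·-1 = 0
Row 2: (-6)·x + (-12)·-1 = 0
Solving gives x = 2.
Check: C·(2, -1) = (14, -7) = 7·(2, -1).

2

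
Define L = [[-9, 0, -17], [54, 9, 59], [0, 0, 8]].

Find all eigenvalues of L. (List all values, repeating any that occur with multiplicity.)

Set up det(μI - L) = 0.
Expanding the 3×3 determinant: p(μ) = μ^3 - 8μ^2 - 81μ + 648.
Rational-root test: μ = -9 gives p(-9) = 0.
Factor out (μ + 9): p(μ) = (μ + 9)·(μ^2 - 17μ + 72).
The quadratic factors as (μ - 8)·(μ - 9).
Eigenvalues: -9, 8, 9.

-9, 8, 9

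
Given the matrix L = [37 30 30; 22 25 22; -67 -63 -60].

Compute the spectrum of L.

Set up det(λI - L) = 0.
Expanding the 3×3 determinant: p(λ) = λ^3 - 2λ^2 - 59λ + 168.
Rational-root test: λ = 3 gives p(3) = 0.
Factor out (λ - 3): p(λ) = (λ - 3)·(λ^2 + λ - 56).
The quadratic factors as (λ + 8)·(λ - 7).
Eigenvalues: -8, 3, 7.

-8, 3, 7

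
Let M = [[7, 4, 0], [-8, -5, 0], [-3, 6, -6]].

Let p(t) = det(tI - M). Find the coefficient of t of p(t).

-15

p(t) = t^3 + 4t^2 - 15t - 18.
The coefficient of t is -15.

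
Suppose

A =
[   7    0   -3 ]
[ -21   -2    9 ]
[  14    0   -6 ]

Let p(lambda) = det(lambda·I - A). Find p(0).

0

p(0) = det(0·I − A) = det(−A) = (−1)^3·det(A).
det(A) = 0, so p(0) = 0.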